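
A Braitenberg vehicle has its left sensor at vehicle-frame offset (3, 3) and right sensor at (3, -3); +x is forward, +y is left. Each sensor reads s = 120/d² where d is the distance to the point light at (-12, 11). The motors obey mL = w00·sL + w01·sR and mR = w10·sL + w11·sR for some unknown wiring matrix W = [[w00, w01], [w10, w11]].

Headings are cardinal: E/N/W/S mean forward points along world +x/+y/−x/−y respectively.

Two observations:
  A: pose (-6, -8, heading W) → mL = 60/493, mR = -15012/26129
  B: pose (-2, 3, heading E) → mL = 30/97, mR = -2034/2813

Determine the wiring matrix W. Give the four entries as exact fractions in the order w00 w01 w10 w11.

1/2 0 -1/2 -1

obs A: pose=(-6,-8,W) → sL=120/493, sR=24/53, mL=60/493, mR=-15012/26129
obs B: pose=(-2,3,E) → sL=60/97, sR=12/29, mL=30/97, mR=-2034/2813
sensor matrix S = [[120/493, 24/53], [60/97, 12/29]]; det S = -13184640/73500877
solve [mL_A; mL_B] = S·[w00; w01] and [mR_A; mR_B] = S·[w10; w11]:
  w00 = 1/2, w01 = 0, w10 = -1/2, w11 = -1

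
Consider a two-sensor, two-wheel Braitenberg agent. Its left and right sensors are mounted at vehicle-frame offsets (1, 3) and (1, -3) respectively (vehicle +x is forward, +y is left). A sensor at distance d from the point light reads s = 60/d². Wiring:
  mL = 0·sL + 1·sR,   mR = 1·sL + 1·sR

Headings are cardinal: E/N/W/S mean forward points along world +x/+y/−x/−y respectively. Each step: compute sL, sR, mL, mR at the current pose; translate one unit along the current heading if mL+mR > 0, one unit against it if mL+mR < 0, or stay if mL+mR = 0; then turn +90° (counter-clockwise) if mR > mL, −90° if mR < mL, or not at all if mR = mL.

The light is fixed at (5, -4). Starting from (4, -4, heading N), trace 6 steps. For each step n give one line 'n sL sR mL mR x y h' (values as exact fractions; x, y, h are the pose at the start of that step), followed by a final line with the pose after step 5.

0 60/17 12 12 264/17 4 -4 N
1 15/2 3 3 21/2 4 -3 W
2 60 12/5 12/5 312/5 3 -3 S
3 6 6 6 12 3 -4 E
4 60/17 12 12 264/17 4 -4 N
5 15/2 3 3 21/2 4 -3 W
final 3 -3 S

n=0: pose=(4,-4,N); sL=60/17, sR=12; mL=12, mR=264/17; mL+mR=468/17 → advance +1; mR−mL=60/17 → turn +1·90°
n=1: pose=(4,-3,W); sL=15/2, sR=3; mL=3, mR=21/2; mL+mR=27/2 → advance +1; mR−mL=15/2 → turn +1·90°
n=2: pose=(3,-3,S); sL=60, sR=12/5; mL=12/5, mR=312/5; mL+mR=324/5 → advance +1; mR−mL=60 → turn +1·90°
n=3: pose=(3,-4,E); sL=6, sR=6; mL=6, mR=12; mL+mR=18 → advance +1; mR−mL=6 → turn +1·90°
n=4: pose=(4,-4,N); sL=60/17, sR=12; mL=12, mR=264/17; mL+mR=468/17 → advance +1; mR−mL=60/17 → turn +1·90°
n=5: pose=(4,-3,W); sL=15/2, sR=3; mL=3, mR=21/2; mL+mR=27/2 → advance +1; mR−mL=15/2 → turn +1·90°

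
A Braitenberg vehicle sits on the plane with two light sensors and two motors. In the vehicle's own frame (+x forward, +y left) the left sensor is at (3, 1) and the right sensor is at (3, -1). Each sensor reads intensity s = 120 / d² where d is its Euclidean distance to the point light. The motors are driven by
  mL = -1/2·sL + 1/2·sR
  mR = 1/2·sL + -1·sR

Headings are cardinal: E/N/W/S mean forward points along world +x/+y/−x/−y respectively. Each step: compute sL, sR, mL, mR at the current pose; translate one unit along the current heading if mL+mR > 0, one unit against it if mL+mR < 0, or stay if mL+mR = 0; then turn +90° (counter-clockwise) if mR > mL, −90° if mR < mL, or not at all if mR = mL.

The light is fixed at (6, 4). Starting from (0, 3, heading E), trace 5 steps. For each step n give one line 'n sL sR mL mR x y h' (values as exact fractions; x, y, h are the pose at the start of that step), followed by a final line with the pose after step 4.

n=0: pose=(0,3,E); sL=40/3, sR=120/13; mL=-80/39, mR=-100/39; mL+mR=-60/13 → advance -1; mR−mL=-20/39 → turn -1·90°
n=1: pose=(-1,3,S); sL=30/13, sR=3/2; mL=-21/52, mR=-9/26; mL+mR=-3/4 → advance -1; mR−mL=3/52 → turn +1·90°
n=2: pose=(-1,4,E); sL=120/17, sR=120/17; mL=0, mR=-60/17; mL+mR=-60/17 → advance -1; mR−mL=-60/17 → turn -1·90°
n=3: pose=(-2,4,S); sL=60/29, sR=4/3; mL=-32/87, mR=-26/87; mL+mR=-2/3 → advance -1; mR−mL=2/29 → turn +1·90°
n=4: pose=(-2,5,E); sL=120/29, sR=24/5; mL=48/145, mR=-396/145; mL+mR=-12/5 → advance -1; mR−mL=-444/145 → turn -1·90°

0 40/3 120/13 -80/39 -100/39 0 3 E
1 30/13 3/2 -21/52 -9/26 -1 3 S
2 120/17 120/17 0 -60/17 -1 4 E
3 60/29 4/3 -32/87 -26/87 -2 4 S
4 120/29 24/5 48/145 -396/145 -2 5 E
final -3 5 S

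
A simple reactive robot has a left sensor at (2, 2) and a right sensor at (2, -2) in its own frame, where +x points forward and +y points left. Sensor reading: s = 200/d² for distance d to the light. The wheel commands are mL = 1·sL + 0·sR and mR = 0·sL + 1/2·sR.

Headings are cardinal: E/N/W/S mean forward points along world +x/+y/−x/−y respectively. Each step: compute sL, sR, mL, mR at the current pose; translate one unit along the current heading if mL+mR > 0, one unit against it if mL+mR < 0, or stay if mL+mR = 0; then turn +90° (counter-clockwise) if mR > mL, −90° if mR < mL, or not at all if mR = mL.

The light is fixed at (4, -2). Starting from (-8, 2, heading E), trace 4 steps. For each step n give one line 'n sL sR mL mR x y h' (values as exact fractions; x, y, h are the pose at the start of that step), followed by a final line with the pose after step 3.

n=0: pose=(-8,2,E); sL=25/17, sR=25/13; mL=25/17, mR=25/26; mL+mR=1075/442 → advance +1; mR−mL=-225/442 → turn -1·90°
n=1: pose=(-7,2,S); sL=40/17, sR=200/173; mL=40/17, mR=100/173; mL+mR=8620/2941 → advance +1; mR−mL=-5220/2941 → turn -1·90°
n=2: pose=(-7,1,W); sL=20/17, sR=100/97; mL=20/17, mR=50/97; mL+mR=2790/1649 → advance +1; mR−mL=-1090/1649 → turn -1·90°
n=3: pose=(-8,1,N); sL=200/221, sR=8/5; mL=200/221, mR=4/5; mL+mR=1884/1105 → advance +1; mR−mL=-116/1105 → turn -1·90°

0 25/17 25/13 25/17 25/26 -8 2 E
1 40/17 200/173 40/17 100/173 -7 2 S
2 20/17 100/97 20/17 50/97 -7 1 W
3 200/221 8/5 200/221 4/5 -8 1 N
final -8 2 E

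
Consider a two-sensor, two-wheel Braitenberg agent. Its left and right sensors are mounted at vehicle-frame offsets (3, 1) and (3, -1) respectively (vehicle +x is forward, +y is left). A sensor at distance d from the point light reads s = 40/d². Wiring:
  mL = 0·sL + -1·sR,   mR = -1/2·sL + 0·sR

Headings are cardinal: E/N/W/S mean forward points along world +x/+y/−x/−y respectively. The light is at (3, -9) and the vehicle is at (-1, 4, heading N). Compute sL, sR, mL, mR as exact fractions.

40/281 8/53 -8/53 -20/281

left sensor world pos  = (-2, 7); dL² = 281
right sensor world pos = (0, 7); dR² = 265
sL = 40/281 = 40/281
sR = 40/265 = 8/53
mL = 0·sL + -1·sR = -8/53
mR = -1/2·sL + 0·sR = -20/281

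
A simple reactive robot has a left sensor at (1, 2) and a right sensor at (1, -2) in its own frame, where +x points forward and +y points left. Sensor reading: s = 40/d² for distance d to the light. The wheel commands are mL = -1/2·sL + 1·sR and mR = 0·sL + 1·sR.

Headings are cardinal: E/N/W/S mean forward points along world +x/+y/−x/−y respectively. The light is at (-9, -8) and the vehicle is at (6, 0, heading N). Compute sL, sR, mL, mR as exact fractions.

4/25 4/37 26/925 4/37

left sensor world pos  = (4, 1); dL² = 250
right sensor world pos = (8, 1); dR² = 370
sL = 40/250 = 4/25
sR = 40/370 = 4/37
mL = -1/2·sL + 1·sR = 26/925
mR = 0·sL + 1·sR = 4/37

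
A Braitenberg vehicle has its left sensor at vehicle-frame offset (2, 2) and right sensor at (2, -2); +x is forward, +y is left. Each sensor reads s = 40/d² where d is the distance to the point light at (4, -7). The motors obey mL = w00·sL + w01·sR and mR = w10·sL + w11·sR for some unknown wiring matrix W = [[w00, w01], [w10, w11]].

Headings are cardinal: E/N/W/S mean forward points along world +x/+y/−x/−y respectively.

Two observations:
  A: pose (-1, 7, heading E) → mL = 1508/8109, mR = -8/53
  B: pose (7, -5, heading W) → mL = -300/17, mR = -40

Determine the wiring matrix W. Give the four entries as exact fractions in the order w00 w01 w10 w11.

obs A: pose=(-1,7,E) → sL=8/53, sR=40/153, mL=1508/8109, mR=-8/53
obs B: pose=(7,-5,W) → sL=40, sR=40/17, mL=-300/17, mR=-40
sensor matrix S = [[8/53, 40/153], [40, 40/17]]; det S = -81920/8109
solve [mL_A; mL_B] = S·[w00; w01] and [mR_A; mR_B] = S·[w10; w11]:
  w00 = -1/2, w01 = 1, w10 = -1, w11 = 0

-1/2 1 -1 0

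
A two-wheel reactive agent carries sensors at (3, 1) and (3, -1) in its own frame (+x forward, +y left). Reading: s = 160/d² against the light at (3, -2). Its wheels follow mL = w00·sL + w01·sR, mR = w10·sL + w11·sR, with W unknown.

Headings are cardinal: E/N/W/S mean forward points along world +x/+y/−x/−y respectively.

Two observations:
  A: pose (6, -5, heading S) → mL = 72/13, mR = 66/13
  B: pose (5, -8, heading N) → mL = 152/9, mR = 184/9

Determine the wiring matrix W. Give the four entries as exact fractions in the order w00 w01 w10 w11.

1/2 1 1 1/2

obs A: pose=(6,-5,S) → sL=40/13, sR=4, mL=72/13, mR=66/13
obs B: pose=(5,-8,N) → sL=16, sR=80/9, mL=152/9, mR=184/9
sensor matrix S = [[40/13, 4], [16, 80/9]]; det S = -4288/117
solve [mL_A; mL_B] = S·[w00; w01] and [mR_A; mR_B] = S·[w10; w11]:
  w00 = 1/2, w01 = 1, w10 = 1, w11 = 1/2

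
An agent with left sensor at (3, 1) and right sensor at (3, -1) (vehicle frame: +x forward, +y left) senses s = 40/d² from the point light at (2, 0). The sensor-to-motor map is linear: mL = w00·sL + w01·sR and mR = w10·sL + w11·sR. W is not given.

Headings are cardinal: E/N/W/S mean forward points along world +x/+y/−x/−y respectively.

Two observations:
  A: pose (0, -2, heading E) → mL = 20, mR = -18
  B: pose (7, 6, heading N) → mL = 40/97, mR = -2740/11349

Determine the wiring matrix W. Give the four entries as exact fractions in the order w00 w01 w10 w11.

1 0 -1 1/2

obs A: pose=(0,-2,E) → sL=20, sR=4, mL=20, mR=-18
obs B: pose=(7,6,N) → sL=40/97, sR=40/117, mL=40/97, mR=-2740/11349
sensor matrix S = [[20, 4], [40/97, 40/117]]; det S = 58880/11349
solve [mL_A; mL_B] = S·[w00; w01] and [mR_A; mR_B] = S·[w10; w11]:
  w00 = 1, w01 = 0, w10 = -1, w11 = 1/2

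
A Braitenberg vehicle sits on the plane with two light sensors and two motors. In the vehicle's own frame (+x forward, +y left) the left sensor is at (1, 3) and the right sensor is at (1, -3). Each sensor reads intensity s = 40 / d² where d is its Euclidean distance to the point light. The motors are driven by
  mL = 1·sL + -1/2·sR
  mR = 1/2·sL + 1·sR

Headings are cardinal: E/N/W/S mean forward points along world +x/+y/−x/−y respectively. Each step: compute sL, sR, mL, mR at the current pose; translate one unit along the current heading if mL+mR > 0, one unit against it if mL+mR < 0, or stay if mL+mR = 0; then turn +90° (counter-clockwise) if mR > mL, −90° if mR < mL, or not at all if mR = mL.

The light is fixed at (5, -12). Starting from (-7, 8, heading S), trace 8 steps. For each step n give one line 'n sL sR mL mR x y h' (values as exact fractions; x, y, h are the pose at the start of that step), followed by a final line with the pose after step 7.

0 20/221 20/293 3650/64753 7350/64753 -7 8 S
1 8/121 40/377 596/45617 6348/45617 -7 7 E
2 10/149 5/58 415/17284 1035/8642 -6 7 N
3 40/433 40/673 18260/291409 30780/291409 -6 8 W
4 20/221 20/293 3650/64753 7350/64753 -7 8 S
5 8/121 40/377 596/45617 6348/45617 -7 7 E
6 10/149 5/58 415/17284 1035/8642 -6 7 N
7 40/433 40/673 18260/291409 30780/291409 -6 8 W
final -7 8 S

n=0: pose=(-7,8,S); sL=20/221, sR=20/293; mL=3650/64753, mR=7350/64753; mL+mR=11000/64753 → advance +1; mR−mL=3700/64753 → turn +1·90°
n=1: pose=(-7,7,E); sL=8/121, sR=40/377; mL=596/45617, mR=6348/45617; mL+mR=6944/45617 → advance +1; mR−mL=5752/45617 → turn +1·90°
n=2: pose=(-6,7,N); sL=10/149, sR=5/58; mL=415/17284, mR=1035/8642; mL+mR=2485/17284 → advance +1; mR−mL=1655/17284 → turn +1·90°
n=3: pose=(-6,8,W); sL=40/433, sR=40/673; mL=18260/291409, mR=30780/291409; mL+mR=49040/291409 → advance +1; mR−mL=12520/291409 → turn +1·90°
n=4: pose=(-7,8,S); sL=20/221, sR=20/293; mL=3650/64753, mR=7350/64753; mL+mR=11000/64753 → advance +1; mR−mL=3700/64753 → turn +1·90°
n=5: pose=(-7,7,E); sL=8/121, sR=40/377; mL=596/45617, mR=6348/45617; mL+mR=6944/45617 → advance +1; mR−mL=5752/45617 → turn +1·90°
n=6: pose=(-6,7,N); sL=10/149, sR=5/58; mL=415/17284, mR=1035/8642; mL+mR=2485/17284 → advance +1; mR−mL=1655/17284 → turn +1·90°
n=7: pose=(-6,8,W); sL=40/433, sR=40/673; mL=18260/291409, mR=30780/291409; mL+mR=49040/291409 → advance +1; mR−mL=12520/291409 → turn +1·90°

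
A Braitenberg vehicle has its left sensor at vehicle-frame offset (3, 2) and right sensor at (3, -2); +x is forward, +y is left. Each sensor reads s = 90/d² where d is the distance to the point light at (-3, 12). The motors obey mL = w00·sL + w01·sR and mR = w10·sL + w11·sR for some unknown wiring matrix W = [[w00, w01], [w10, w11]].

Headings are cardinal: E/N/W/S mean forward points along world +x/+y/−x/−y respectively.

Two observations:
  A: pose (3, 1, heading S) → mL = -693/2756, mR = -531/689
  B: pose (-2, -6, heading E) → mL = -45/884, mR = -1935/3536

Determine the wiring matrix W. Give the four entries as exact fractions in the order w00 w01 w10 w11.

obs A: pose=(3,1,S) → sL=9/26, sR=45/106, mL=-693/2756, mR=-531/689
obs B: pose=(-2,-6,E) → sL=45/136, sR=45/208, mL=-45/884, mR=-1935/3536
sensor matrix S = [[9/26, 45/106], [45/136, 45/208]]; det S = -319545/4872608
solve [mL_A; mL_B] = S·[w00; w01] and [mR_A; mR_B] = S·[w10; w11]:
  w00 = 1/2, w01 = -1, w10 = -1, w11 = -1

1/2 -1 -1 -1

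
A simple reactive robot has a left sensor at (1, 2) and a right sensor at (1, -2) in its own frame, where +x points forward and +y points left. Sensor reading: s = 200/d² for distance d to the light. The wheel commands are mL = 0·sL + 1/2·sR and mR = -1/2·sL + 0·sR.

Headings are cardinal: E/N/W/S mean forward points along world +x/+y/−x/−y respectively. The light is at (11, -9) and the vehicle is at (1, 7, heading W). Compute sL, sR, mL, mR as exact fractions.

200/317 40/89 20/89 -100/317

left sensor world pos  = (0, 5); dL² = 317
right sensor world pos = (0, 9); dR² = 445
sL = 200/317 = 200/317
sR = 200/445 = 40/89
mL = 0·sL + 1/2·sR = 20/89
mR = -1/2·sL + 0·sR = -100/317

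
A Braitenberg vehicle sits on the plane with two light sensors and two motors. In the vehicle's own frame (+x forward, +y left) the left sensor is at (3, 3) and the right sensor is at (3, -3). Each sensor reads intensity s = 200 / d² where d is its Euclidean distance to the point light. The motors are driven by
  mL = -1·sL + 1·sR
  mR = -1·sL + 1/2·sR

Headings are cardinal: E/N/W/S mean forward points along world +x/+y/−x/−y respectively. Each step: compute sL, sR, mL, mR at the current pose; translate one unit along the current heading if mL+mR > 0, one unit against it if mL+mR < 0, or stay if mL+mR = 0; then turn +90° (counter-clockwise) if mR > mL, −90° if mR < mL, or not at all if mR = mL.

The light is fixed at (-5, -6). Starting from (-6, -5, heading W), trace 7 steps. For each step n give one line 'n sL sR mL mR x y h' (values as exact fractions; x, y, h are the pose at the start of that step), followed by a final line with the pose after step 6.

n=0: pose=(-6,-5,W); sL=10, sR=25/4; mL=-15/4, mR=-55/8; mL+mR=-85/8 → advance -1; mR−mL=-25/8 → turn -1·90°
n=1: pose=(-5,-5,N); sL=8, sR=8; mL=0, mR=-4; mL+mR=-4 → advance -1; mR−mL=-4 → turn -1·90°
n=2: pose=(-5,-6,E); sL=100/9, sR=100/9; mL=0, mR=-50/9; mL+mR=-50/9 → advance -1; mR−mL=-50/9 → turn -1·90°
n=3: pose=(-6,-6,S); sL=200/13, sR=8; mL=-96/13, mR=-148/13; mL+mR=-244/13 → advance -1; mR−mL=-4 → turn -1·90°
n=4: pose=(-6,-5,W); sL=10, sR=25/4; mL=-15/4, mR=-55/8; mL+mR=-85/8 → advance -1; mR−mL=-25/8 → turn -1·90°
n=5: pose=(-5,-5,N); sL=8, sR=8; mL=0, mR=-4; mL+mR=-4 → advance -1; mR−mL=-4 → turn -1·90°
n=6: pose=(-5,-6,E); sL=100/9, sR=100/9; mL=0, mR=-50/9; mL+mR=-50/9 → advance -1; mR−mL=-50/9 → turn -1·90°

0 10 25/4 -15/4 -55/8 -6 -5 W
1 8 8 0 -4 -5 -5 N
2 100/9 100/9 0 -50/9 -5 -6 E
3 200/13 8 -96/13 -148/13 -6 -6 S
4 10 25/4 -15/4 -55/8 -6 -5 W
5 8 8 0 -4 -5 -5 N
6 100/9 100/9 0 -50/9 -5 -6 E
final -6 -6 S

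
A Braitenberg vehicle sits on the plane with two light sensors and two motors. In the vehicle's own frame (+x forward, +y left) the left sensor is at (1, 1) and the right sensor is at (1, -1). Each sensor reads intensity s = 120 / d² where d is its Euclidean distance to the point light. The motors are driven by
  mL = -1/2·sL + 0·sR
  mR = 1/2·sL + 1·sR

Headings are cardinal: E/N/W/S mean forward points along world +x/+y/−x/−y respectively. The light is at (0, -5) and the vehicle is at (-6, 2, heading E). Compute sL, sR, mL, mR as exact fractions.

120/89 120/61 -60/89 14340/5429

left sensor world pos  = (-5, 3); dL² = 89
right sensor world pos = (-5, 1); dR² = 61
sL = 120/89 = 120/89
sR = 120/61 = 120/61
mL = -1/2·sL + 0·sR = -60/89
mR = 1/2·sL + 1·sR = 14340/5429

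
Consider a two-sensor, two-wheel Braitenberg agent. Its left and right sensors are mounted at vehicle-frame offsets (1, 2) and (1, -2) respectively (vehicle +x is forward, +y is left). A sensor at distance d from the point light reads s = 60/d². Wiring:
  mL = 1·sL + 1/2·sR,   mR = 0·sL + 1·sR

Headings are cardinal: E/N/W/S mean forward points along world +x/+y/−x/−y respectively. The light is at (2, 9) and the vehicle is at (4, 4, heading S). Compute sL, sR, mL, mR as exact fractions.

left sensor world pos  = (6, 3); dL² = 52
right sensor world pos = (2, 3); dR² = 36
sL = 60/52 = 15/13
sR = 60/36 = 5/3
mL = 1·sL + 1/2·sR = 155/78
mR = 0·sL + 1·sR = 5/3

15/13 5/3 155/78 5/3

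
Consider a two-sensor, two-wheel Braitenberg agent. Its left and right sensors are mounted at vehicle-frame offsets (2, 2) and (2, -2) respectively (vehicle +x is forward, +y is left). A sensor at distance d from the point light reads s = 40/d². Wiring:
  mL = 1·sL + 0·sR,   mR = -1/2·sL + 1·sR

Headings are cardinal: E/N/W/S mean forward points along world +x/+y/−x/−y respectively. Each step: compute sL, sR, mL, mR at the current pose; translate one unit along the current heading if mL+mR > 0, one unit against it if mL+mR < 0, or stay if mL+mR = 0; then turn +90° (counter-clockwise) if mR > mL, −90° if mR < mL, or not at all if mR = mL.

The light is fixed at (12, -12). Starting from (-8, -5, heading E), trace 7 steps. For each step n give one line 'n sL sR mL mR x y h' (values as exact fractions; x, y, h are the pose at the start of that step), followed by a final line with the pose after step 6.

0 8/81 40/349 8/81 1844/28269 -8 -5 E
1 20/157 20/233 20/157 810/36581 -7 -5 S
2 40/457 8/101 40/457 1636/46157 -7 -6 W
3 10/137 10/97 10/137 885/13289 -8 -6 N
4 8/81 40/349 8/81 1844/28269 -8 -5 E
5 20/157 20/233 20/157 810/36581 -7 -5 S
6 40/457 8/101 40/457 1636/46157 -7 -6 W
final -8 -6 N

n=0: pose=(-8,-5,E); sL=8/81, sR=40/349; mL=8/81, mR=1844/28269; mL+mR=4636/28269 → advance +1; mR−mL=-316/9423 → turn -1·90°
n=1: pose=(-7,-5,S); sL=20/157, sR=20/233; mL=20/157, mR=810/36581; mL+mR=5470/36581 → advance +1; mR−mL=-3850/36581 → turn -1·90°
n=2: pose=(-7,-6,W); sL=40/457, sR=8/101; mL=40/457, mR=1636/46157; mL+mR=5676/46157 → advance +1; mR−mL=-2404/46157 → turn -1·90°
n=3: pose=(-8,-6,N); sL=10/137, sR=10/97; mL=10/137, mR=885/13289; mL+mR=1855/13289 → advance +1; mR−mL=-85/13289 → turn -1·90°
n=4: pose=(-8,-5,E); sL=8/81, sR=40/349; mL=8/81, mR=1844/28269; mL+mR=4636/28269 → advance +1; mR−mL=-316/9423 → turn -1·90°
n=5: pose=(-7,-5,S); sL=20/157, sR=20/233; mL=20/157, mR=810/36581; mL+mR=5470/36581 → advance +1; mR−mL=-3850/36581 → turn -1·90°
n=6: pose=(-7,-6,W); sL=40/457, sR=8/101; mL=40/457, mR=1636/46157; mL+mR=5676/46157 → advance +1; mR−mL=-2404/46157 → turn -1·90°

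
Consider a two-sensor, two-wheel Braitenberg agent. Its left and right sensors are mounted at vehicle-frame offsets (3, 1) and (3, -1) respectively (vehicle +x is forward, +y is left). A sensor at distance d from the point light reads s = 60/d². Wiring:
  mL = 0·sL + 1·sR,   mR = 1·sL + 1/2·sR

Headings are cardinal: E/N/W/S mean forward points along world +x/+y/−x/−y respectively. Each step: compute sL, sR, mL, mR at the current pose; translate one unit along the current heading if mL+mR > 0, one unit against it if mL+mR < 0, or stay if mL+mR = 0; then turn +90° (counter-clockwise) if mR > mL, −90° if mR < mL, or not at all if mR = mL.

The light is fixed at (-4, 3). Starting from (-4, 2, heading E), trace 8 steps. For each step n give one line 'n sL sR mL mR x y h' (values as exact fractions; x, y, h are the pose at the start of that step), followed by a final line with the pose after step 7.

0 20/3 60/13 60/13 350/39 -4 2 E
1 15 15/2 15/2 75/4 -3 2 N
2 12 12 12 18 -3 3 W
3 6 6 6 9 -4 3 S
4 20/3 60/13 60/13 350/39 -4 2 E
5 15 15/2 15/2 75/4 -3 2 N
6 12 12 12 18 -3 3 W
7 6 6 6 9 -4 3 S
final -4 2 E

n=0: pose=(-4,2,E); sL=20/3, sR=60/13; mL=60/13, mR=350/39; mL+mR=530/39 → advance +1; mR−mL=170/39 → turn +1·90°
n=1: pose=(-3,2,N); sL=15, sR=15/2; mL=15/2, mR=75/4; mL+mR=105/4 → advance +1; mR−mL=45/4 → turn +1·90°
n=2: pose=(-3,3,W); sL=12, sR=12; mL=12, mR=18; mL+mR=30 → advance +1; mR−mL=6 → turn +1·90°
n=3: pose=(-4,3,S); sL=6, sR=6; mL=6, mR=9; mL+mR=15 → advance +1; mR−mL=3 → turn +1·90°
n=4: pose=(-4,2,E); sL=20/3, sR=60/13; mL=60/13, mR=350/39; mL+mR=530/39 → advance +1; mR−mL=170/39 → turn +1·90°
n=5: pose=(-3,2,N); sL=15, sR=15/2; mL=15/2, mR=75/4; mL+mR=105/4 → advance +1; mR−mL=45/4 → turn +1·90°
n=6: pose=(-3,3,W); sL=12, sR=12; mL=12, mR=18; mL+mR=30 → advance +1; mR−mL=6 → turn +1·90°
n=7: pose=(-4,3,S); sL=6, sR=6; mL=6, mR=9; mL+mR=15 → advance +1; mR−mL=3 → turn +1·90°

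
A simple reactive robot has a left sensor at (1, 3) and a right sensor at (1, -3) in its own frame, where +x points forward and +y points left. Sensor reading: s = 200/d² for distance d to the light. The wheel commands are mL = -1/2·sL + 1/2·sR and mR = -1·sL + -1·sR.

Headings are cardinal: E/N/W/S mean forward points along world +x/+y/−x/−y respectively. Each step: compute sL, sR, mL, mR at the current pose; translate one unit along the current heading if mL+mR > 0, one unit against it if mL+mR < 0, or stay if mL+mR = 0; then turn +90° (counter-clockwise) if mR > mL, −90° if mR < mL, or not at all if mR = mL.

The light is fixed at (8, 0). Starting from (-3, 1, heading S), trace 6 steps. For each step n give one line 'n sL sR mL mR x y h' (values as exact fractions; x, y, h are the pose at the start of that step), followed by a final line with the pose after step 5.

0 25/8 50/49 -825/784 -1625/392 -3 1 S
1 40/29 200/169 -480/4901 -12560/4901 -3 2 W
2 100/89 100/29 3000/2581 -11800/2581 -2 2 N
3 200/97 40/17 240/1649 -7280/1649 -2 1 E
4 25/8 50/49 -825/784 -1625/392 -3 1 S
5 40/29 200/169 -480/4901 -12560/4901 -3 2 W
final -2 2 N

n=0: pose=(-3,1,S); sL=25/8, sR=50/49; mL=-825/784, mR=-1625/392; mL+mR=-4075/784 → advance -1; mR−mL=-2425/784 → turn -1·90°
n=1: pose=(-3,2,W); sL=40/29, sR=200/169; mL=-480/4901, mR=-12560/4901; mL+mR=-13040/4901 → advance -1; mR−mL=-12080/4901 → turn -1·90°
n=2: pose=(-2,2,N); sL=100/89, sR=100/29; mL=3000/2581, mR=-11800/2581; mL+mR=-8800/2581 → advance -1; mR−mL=-14800/2581 → turn -1·90°
n=3: pose=(-2,1,E); sL=200/97, sR=40/17; mL=240/1649, mR=-7280/1649; mL+mR=-7040/1649 → advance -1; mR−mL=-7520/1649 → turn -1·90°
n=4: pose=(-3,1,S); sL=25/8, sR=50/49; mL=-825/784, mR=-1625/392; mL+mR=-4075/784 → advance -1; mR−mL=-2425/784 → turn -1·90°
n=5: pose=(-3,2,W); sL=40/29, sR=200/169; mL=-480/4901, mR=-12560/4901; mL+mR=-13040/4901 → advance -1; mR−mL=-12080/4901 → turn -1·90°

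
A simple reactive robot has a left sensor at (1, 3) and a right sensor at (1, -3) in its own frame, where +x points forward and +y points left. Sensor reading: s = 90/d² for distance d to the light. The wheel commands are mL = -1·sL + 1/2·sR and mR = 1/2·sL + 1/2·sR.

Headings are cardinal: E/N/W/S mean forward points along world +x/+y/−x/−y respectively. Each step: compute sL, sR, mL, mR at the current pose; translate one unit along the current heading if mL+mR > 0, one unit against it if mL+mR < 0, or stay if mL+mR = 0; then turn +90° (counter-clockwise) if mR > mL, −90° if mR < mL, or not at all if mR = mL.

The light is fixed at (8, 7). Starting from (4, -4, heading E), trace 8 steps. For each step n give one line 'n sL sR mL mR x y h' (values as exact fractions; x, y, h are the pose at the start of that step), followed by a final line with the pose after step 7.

0 90/73 18/41 -3033/2993 2502/2993 4 -4 E
1 45/82 45/52 -495/4264 3015/4264 3 -4 N
2 18/41 18/17 63/697 522/697 3 -3 W
3 9/13 45/101 -1233/2626 747/1313 2 -3 S
4 90/89 90/221 -15885/19669 13950/19669 2 -4 E
5 9/20 45/58 -9/145 711/1160 1 -4 N
6 90/233 90/113 315/26329 15570/26329 1 -3 W
7 45/73 45/121 -7605/17666 4365/8833 0 -3 S
final 0 -4 E

n=0: pose=(4,-4,E); sL=90/73, sR=18/41; mL=-3033/2993, mR=2502/2993; mL+mR=-531/2993 → advance -1; mR−mL=135/73 → turn +1·90°
n=1: pose=(3,-4,N); sL=45/82, sR=45/52; mL=-495/4264, mR=3015/4264; mL+mR=315/533 → advance +1; mR−mL=135/164 → turn +1·90°
n=2: pose=(3,-3,W); sL=18/41, sR=18/17; mL=63/697, mR=522/697; mL+mR=585/697 → advance +1; mR−mL=27/41 → turn +1·90°
n=3: pose=(2,-3,S); sL=9/13, sR=45/101; mL=-1233/2626, mR=747/1313; mL+mR=261/2626 → advance +1; mR−mL=27/26 → turn +1·90°
n=4: pose=(2,-4,E); sL=90/89, sR=90/221; mL=-15885/19669, mR=13950/19669; mL+mR=-1935/19669 → advance -1; mR−mL=135/89 → turn +1·90°
n=5: pose=(1,-4,N); sL=9/20, sR=45/58; mL=-9/145, mR=711/1160; mL+mR=639/1160 → advance +1; mR−mL=27/40 → turn +1·90°
n=6: pose=(1,-3,W); sL=90/233, sR=90/113; mL=315/26329, mR=15570/26329; mL+mR=15885/26329 → advance +1; mR−mL=135/233 → turn +1·90°
n=7: pose=(0,-3,S); sL=45/73, sR=45/121; mL=-7605/17666, mR=4365/8833; mL+mR=1125/17666 → advance +1; mR−mL=135/146 → turn +1·90°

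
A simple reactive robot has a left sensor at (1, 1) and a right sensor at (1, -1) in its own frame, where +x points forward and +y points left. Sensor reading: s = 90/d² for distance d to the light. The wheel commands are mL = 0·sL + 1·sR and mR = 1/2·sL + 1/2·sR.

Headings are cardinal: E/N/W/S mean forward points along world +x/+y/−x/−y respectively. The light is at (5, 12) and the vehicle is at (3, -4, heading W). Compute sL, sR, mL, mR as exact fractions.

45/149 5/13 5/13 665/1937

left sensor world pos  = (2, -5); dL² = 298
right sensor world pos = (2, -3); dR² = 234
sL = 90/298 = 45/149
sR = 90/234 = 5/13
mL = 0·sL + 1·sR = 5/13
mR = 1/2·sL + 1/2·sR = 665/1937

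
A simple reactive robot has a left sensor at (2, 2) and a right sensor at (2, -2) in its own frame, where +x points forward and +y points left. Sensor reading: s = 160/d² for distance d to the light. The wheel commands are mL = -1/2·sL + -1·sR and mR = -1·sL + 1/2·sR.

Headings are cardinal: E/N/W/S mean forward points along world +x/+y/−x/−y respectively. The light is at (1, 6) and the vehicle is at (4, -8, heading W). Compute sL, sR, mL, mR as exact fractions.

160/257 32/29 -10544/7453 -528/7453

left sensor world pos  = (2, -10); dL² = 257
right sensor world pos = (2, -6); dR² = 145
sL = 160/257 = 160/257
sR = 160/145 = 32/29
mL = -1/2·sL + -1·sR = -10544/7453
mR = -1·sL + 1/2·sR = -528/7453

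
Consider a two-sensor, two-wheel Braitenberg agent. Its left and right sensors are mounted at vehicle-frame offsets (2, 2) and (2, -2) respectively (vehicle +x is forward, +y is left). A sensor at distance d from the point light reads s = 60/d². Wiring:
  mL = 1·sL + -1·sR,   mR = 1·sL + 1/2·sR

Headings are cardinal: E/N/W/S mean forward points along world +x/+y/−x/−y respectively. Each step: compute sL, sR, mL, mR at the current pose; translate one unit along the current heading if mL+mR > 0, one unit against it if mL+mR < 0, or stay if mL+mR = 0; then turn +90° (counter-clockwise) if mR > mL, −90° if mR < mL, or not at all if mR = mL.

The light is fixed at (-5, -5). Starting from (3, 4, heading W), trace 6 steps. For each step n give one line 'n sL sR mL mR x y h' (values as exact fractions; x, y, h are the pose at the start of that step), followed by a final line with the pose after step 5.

0 12/17 60/157 864/2669 2394/2669 3 4 W
1 6/13 30/37 -168/481 417/481 2 4 S
2 60/181 20/39 -1280/7059 4150/7059 2 3 E
3 15/34 3/10 12/85 201/340 3 3 N
4 12/17 60/157 864/2669 2394/2669 3 4 W
5 6/13 30/37 -168/481 417/481 2 4 S
final 2 3 E

n=0: pose=(3,4,W); sL=12/17, sR=60/157; mL=864/2669, mR=2394/2669; mL+mR=3258/2669 → advance +1; mR−mL=90/157 → turn +1·90°
n=1: pose=(2,4,S); sL=6/13, sR=30/37; mL=-168/481, mR=417/481; mL+mR=249/481 → advance +1; mR−mL=45/37 → turn +1·90°
n=2: pose=(2,3,E); sL=60/181, sR=20/39; mL=-1280/7059, mR=4150/7059; mL+mR=2870/7059 → advance +1; mR−mL=10/13 → turn +1·90°
n=3: pose=(3,3,N); sL=15/34, sR=3/10; mL=12/85, mR=201/340; mL+mR=249/340 → advance +1; mR−mL=9/20 → turn +1·90°
n=4: pose=(3,4,W); sL=12/17, sR=60/157; mL=864/2669, mR=2394/2669; mL+mR=3258/2669 → advance +1; mR−mL=90/157 → turn +1·90°
n=5: pose=(2,4,S); sL=6/13, sR=30/37; mL=-168/481, mR=417/481; mL+mR=249/481 → advance +1; mR−mL=45/37 → turn +1·90°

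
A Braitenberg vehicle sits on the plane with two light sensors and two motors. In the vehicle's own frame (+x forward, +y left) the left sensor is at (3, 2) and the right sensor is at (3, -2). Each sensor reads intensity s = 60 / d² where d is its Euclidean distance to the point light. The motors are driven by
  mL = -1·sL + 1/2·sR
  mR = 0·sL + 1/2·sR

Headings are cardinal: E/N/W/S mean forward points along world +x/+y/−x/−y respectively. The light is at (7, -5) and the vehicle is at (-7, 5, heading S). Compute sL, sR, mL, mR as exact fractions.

60/193 12/61 -2502/11773 6/61

left sensor world pos  = (-5, 2); dL² = 193
right sensor world pos = (-9, 2); dR² = 305
sL = 60/193 = 60/193
sR = 60/305 = 12/61
mL = -1·sL + 1/2·sR = -2502/11773
mR = 0·sL + 1/2·sR = 6/61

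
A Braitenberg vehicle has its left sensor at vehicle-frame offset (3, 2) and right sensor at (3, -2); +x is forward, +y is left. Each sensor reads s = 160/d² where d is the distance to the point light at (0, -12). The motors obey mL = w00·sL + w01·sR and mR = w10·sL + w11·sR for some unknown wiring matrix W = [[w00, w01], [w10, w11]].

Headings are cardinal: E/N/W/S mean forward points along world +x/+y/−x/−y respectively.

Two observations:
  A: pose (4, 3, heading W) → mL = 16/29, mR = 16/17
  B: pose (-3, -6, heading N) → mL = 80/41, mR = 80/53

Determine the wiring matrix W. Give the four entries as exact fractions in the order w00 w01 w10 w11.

0 1 1 0

obs A: pose=(4,3,W) → sL=16/17, sR=16/29, mL=16/29, mR=16/17
obs B: pose=(-3,-6,N) → sL=80/53, sR=80/41, mL=80/41, mR=80/53
sensor matrix S = [[16/17, 16/29], [80/53, 80/41]]; det S = 1075200/1071289
solve [mL_A; mL_B] = S·[w00; w01] and [mR_A; mR_B] = S·[w10; w11]:
  w00 = 0, w01 = 1, w10 = 1, w11 = 0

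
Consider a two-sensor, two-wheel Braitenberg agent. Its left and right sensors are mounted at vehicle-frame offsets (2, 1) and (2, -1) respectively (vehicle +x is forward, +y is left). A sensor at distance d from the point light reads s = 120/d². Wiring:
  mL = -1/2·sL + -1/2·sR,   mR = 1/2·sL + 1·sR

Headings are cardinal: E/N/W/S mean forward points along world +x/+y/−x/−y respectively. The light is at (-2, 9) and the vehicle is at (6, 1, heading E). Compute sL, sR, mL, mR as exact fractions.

left sensor world pos  = (8, 2); dL² = 149
right sensor world pos = (8, 0); dR² = 181
sL = 120/149 = 120/149
sR = 120/181 = 120/181
mL = -1/2·sL + -1/2·sR = -19800/26969
mR = 1/2·sL + 1·sR = 28740/26969

120/149 120/181 -19800/26969 28740/26969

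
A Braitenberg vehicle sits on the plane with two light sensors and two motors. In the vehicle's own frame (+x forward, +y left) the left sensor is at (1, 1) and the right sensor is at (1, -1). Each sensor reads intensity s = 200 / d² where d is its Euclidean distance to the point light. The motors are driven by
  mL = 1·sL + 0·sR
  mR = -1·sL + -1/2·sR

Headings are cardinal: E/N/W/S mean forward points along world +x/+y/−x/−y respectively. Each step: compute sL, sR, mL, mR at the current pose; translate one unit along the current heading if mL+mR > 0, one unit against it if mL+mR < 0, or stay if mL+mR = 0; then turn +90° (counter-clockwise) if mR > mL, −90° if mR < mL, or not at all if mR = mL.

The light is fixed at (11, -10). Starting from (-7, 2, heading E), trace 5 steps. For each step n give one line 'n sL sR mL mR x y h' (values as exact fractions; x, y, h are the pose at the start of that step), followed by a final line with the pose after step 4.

0 100/229 20/41 100/229 -6390/9389 -7 2 E
1 40/89 200/521 40/89 -29740/46369 -8 2 S
2 25/68 50/149 25/68 -5425/10132 -8 3 W
3 200/557 40/97 200/557 -30540/54029 -7 3 N
4 100/229 20/41 100/229 -6390/9389 -7 2 E
final -8 2 S

n=0: pose=(-7,2,E); sL=100/229, sR=20/41; mL=100/229, mR=-6390/9389; mL+mR=-10/41 → advance -1; mR−mL=-10490/9389 → turn -1·90°
n=1: pose=(-8,2,S); sL=40/89, sR=200/521; mL=40/89, mR=-29740/46369; mL+mR=-100/521 → advance -1; mR−mL=-50580/46369 → turn -1·90°
n=2: pose=(-8,3,W); sL=25/68, sR=50/149; mL=25/68, mR=-5425/10132; mL+mR=-25/149 → advance -1; mR−mL=-4575/5066 → turn -1·90°
n=3: pose=(-7,3,N); sL=200/557, sR=40/97; mL=200/557, mR=-30540/54029; mL+mR=-20/97 → advance -1; mR−mL=-49940/54029 → turn -1·90°
n=4: pose=(-7,2,E); sL=100/229, sR=20/41; mL=100/229, mR=-6390/9389; mL+mR=-10/41 → advance -1; mR−mL=-10490/9389 → turn -1·90°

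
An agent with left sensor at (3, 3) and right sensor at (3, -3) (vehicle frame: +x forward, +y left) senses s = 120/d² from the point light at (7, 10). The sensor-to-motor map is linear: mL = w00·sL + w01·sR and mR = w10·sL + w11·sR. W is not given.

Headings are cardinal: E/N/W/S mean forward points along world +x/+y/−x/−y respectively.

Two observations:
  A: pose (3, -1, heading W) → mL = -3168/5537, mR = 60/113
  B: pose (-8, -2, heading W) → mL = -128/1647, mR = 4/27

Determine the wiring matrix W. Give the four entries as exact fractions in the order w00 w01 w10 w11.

obs A: pose=(3,-1,W) → sL=24/49, sR=120/113, mL=-3168/5537, mR=60/113
obs B: pose=(-8,-2,W) → sL=40/183, sR=8/27, mL=-128/1647, mR=4/27
sensor matrix S = [[24/49, 120/113], [40/183, 8/27]]; det S = -264448/3039813
solve [mL_A; mL_B] = S·[w00; w01] and [mR_A; mR_B] = S·[w10; w11]:
  w00 = 1, w01 = -1, w10 = 0, w11 = 1/2

1 -1 0 1/2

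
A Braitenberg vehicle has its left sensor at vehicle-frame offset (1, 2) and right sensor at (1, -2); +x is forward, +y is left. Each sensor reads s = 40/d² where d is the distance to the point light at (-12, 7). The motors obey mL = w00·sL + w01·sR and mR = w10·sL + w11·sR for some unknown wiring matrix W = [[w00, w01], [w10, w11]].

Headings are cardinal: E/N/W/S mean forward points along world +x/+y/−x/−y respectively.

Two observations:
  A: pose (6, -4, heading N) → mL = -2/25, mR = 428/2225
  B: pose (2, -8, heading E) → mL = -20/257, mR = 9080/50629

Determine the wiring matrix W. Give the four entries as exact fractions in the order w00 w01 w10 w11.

0 -1 1 1

obs A: pose=(6,-4,N) → sL=10/89, sR=2/25, mL=-2/25, mR=428/2225
obs B: pose=(2,-8,E) → sL=20/197, sR=20/257, mL=-20/257, mR=9080/50629
sensor matrix S = [[10/89, 2/25], [20/197, 20/257]]; det S = 14016/22529905
solve [mL_A; mL_B] = S·[w00; w01] and [mR_A; mR_B] = S·[w10; w11]:
  w00 = 0, w01 = -1, w10 = 1, w11 = 1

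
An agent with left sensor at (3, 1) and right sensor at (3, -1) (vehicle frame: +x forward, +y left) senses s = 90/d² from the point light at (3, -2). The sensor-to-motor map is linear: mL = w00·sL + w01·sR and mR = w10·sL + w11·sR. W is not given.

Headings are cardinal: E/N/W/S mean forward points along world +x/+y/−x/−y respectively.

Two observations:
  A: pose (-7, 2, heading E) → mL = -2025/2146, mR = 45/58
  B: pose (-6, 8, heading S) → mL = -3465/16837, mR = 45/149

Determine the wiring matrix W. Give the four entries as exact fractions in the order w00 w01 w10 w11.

obs A: pose=(-7,2,E) → sL=45/37, sR=45/29, mL=-2025/2146, mR=45/58
obs B: pose=(-6,8,S) → sL=90/113, sR=90/149, mL=-3465/16837, mR=45/149
sensor matrix S = [[45/37, 45/29], [90/113, 90/149]]; det S = -9055800/18066101
solve [mL_A; mL_B] = S·[w00; w01] and [mR_A; mR_B] = S·[w10; w11]:
  w00 = 1/2, w01 = -1, w10 = 0, w11 = 1/2

1/2 -1 0 1/2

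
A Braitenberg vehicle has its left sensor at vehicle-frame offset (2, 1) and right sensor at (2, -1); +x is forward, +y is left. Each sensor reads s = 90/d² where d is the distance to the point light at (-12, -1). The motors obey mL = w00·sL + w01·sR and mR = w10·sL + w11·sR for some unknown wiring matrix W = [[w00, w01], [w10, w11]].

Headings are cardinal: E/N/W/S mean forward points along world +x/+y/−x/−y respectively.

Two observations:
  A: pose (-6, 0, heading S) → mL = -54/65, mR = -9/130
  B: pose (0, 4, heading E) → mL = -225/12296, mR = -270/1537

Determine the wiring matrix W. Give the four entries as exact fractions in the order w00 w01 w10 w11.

obs A: pose=(-6,0,S) → sL=9/5, sR=45/13, mL=-54/65, mR=-9/130
obs B: pose=(0,4,E) → sL=45/116, sR=45/106, mL=-225/12296, mR=-270/1537
sensor matrix S = [[9/5, 45/13], [45/116, 45/106]]; det S = -46251/79924
solve [mL_A; mL_B] = S·[w00; w01] and [mR_A; mR_B] = S·[w10; w11]:
  w00 = 1/2, w01 = -1/2, w10 = -1, w11 = 1/2

1/2 -1/2 -1 1/2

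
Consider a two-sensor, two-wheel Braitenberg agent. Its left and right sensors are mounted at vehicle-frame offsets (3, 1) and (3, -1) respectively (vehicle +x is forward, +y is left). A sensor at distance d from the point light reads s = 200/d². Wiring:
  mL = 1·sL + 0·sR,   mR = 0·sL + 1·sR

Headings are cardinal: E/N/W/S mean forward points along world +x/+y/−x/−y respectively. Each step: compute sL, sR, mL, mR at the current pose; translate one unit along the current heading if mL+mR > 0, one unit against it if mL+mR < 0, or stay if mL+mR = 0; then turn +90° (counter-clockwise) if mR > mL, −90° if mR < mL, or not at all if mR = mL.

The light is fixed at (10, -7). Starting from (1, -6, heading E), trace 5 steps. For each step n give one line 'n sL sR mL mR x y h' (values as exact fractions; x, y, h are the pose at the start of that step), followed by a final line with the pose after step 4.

n=0: pose=(1,-6,E); sL=5, sR=50/9; mL=5, mR=50/9; mL+mR=95/9 → advance +1; mR−mL=5/9 → turn +1·90°
n=1: pose=(2,-6,N); sL=200/97, sR=40/13; mL=200/97, mR=40/13; mL+mR=6480/1261 → advance +1; mR−mL=1280/1261 → turn +1·90°
n=2: pose=(2,-5,W); sL=100/61, sR=20/13; mL=100/61, mR=20/13; mL+mR=2520/793 → advance +1; mR−mL=-80/793 → turn -1·90°
n=3: pose=(1,-5,N); sL=8/5, sR=200/89; mL=8/5, mR=200/89; mL+mR=1712/445 → advance +1; mR−mL=288/445 → turn +1·90°
n=4: pose=(1,-4,W); sL=50/37, sR=5/4; mL=50/37, mR=5/4; mL+mR=385/148 → advance +1; mR−mL=-15/148 → turn -1·90°

0 5 50/9 5 50/9 1 -6 E
1 200/97 40/13 200/97 40/13 2 -6 N
2 100/61 20/13 100/61 20/13 2 -5 W
3 8/5 200/89 8/5 200/89 1 -5 N
4 50/37 5/4 50/37 5/4 1 -4 W
final 0 -4 N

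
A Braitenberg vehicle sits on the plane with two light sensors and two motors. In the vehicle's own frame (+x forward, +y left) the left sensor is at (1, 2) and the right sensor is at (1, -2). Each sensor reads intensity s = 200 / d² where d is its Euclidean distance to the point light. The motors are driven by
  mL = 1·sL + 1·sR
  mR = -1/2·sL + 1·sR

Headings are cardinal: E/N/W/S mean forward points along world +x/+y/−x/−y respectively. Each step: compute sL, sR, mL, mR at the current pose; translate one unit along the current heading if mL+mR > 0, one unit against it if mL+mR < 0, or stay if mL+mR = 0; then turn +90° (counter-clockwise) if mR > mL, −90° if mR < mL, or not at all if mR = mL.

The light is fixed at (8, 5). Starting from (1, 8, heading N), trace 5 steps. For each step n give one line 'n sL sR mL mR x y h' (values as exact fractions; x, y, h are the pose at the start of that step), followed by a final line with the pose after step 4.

0 200/97 200/41 27600/3977 15300/3977 1 8 N
1 25/9 5 70/9 65/18 1 9 E
2 8 200/73 784/73 -92/73 2 9 S
3 4 100/37 248/37 26/37 2 8 W
4 200/97 200/41 27600/3977 15300/3977 1 8 N
final 1 9 E

n=0: pose=(1,8,N); sL=200/97, sR=200/41; mL=27600/3977, mR=15300/3977; mL+mR=42900/3977 → advance +1; mR−mL=-300/97 → turn -1·90°
n=1: pose=(1,9,E); sL=25/9, sR=5; mL=70/9, mR=65/18; mL+mR=205/18 → advance +1; mR−mL=-25/6 → turn -1·90°
n=2: pose=(2,9,S); sL=8, sR=200/73; mL=784/73, mR=-92/73; mL+mR=692/73 → advance +1; mR−mL=-12 → turn -1·90°
n=3: pose=(2,8,W); sL=4, sR=100/37; mL=248/37, mR=26/37; mL+mR=274/37 → advance +1; mR−mL=-6 → turn -1·90°
n=4: pose=(1,8,N); sL=200/97, sR=200/41; mL=27600/3977, mR=15300/3977; mL+mR=42900/3977 → advance +1; mR−mL=-300/97 → turn -1·90°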